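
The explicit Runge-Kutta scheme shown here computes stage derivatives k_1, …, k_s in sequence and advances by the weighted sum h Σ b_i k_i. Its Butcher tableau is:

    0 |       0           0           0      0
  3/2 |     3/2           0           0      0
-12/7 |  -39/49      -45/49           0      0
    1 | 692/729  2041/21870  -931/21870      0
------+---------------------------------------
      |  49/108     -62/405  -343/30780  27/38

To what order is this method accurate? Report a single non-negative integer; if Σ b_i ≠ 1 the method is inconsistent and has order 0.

4

b = (49/108, -62/405, -343/30780, 27/38)
c = (0, 3/2, -12/7, 1)
Ac = (0, 0, -135/98, 23/108)
Σ b_i: 49/108·1 + (-62/405)·1 + (-343/30780)·1 + 27/38·1 = 1 ✓
b·c: (-62/405)·3/2 + (-343/30780)·(-12/7) + 27/38·1 = 1/2 ✓
b·c²: (-62/405)·9/4 + (-343/30780)·144/49 + 27/38·1 = 1/3 ✓
b·Ac: (-343/30780)·(-135/98) + 27/38·23/108 = 1/6 ✓
b·c³: (-62/405)·27/8 + (-343/30780)·(-1728/343) + 27/38·1 = 1/4 ✓
b·(c∘Ac): (-343/30780)·810/343 + 27/38·23/108 = 1/8 ✓
b·Ac²: (-343/30780)·(-405/196) + 27/38·55/648 = 1/12 ✓
b·A²c: 27/38·19/324 = 1/24 ✓; 4 stages ⇒ order 4.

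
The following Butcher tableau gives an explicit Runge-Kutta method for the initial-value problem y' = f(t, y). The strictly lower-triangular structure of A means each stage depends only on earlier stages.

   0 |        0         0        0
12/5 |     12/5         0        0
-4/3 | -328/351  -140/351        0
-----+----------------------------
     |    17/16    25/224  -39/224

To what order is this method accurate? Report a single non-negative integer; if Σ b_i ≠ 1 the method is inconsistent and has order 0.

b = (17/16, 25/224, -39/224)
c = (0, 12/5, -4/3)
Ac = (0, 0, -112/117)
Σ b_i: 17/16·1 + 25/224·1 + (-39/224)·1 = 1 ✓
b·c: 25/224·12/5 + (-39/224)·(-4/3) = 1/2 ✓
b·c²: 25/224·144/25 + (-39/224)·16/9 = 1/3 ✓
b·Ac: (-39/224)·(-112/117) = 1/6 ✓; 3 stages ⇒ order 3.

3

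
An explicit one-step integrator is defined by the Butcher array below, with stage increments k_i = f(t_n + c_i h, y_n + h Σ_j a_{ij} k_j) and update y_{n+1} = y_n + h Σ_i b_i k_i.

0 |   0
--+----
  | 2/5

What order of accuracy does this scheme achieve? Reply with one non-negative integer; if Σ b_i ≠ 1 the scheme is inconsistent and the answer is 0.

b = (2/5)
c = (0)
Σ b_i: 2/5·1 = 2/5 ≠ 1 ⇒ order 0.

0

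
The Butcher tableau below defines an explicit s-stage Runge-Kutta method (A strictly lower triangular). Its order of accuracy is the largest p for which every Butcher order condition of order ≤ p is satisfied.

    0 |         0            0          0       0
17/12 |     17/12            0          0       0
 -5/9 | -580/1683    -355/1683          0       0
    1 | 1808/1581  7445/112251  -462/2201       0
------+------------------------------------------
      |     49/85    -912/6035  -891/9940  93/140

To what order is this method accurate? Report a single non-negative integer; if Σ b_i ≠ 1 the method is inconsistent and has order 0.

b = (49/85, -912/6035, -891/9940, 93/140)
c = (0, 17/12, -5/9, 1)
Ac = (0, 0, -355/1188, 235/1116)
Σ b_i: 49/85·1 + (-912/6035)·1 + (-891/9940)·1 + 93/140·1 = 1 ✓
b·c: (-912/6035)·17/12 + (-891/9940)·(-5/9) + 93/140·1 = 1/2 ✓
b·c²: (-912/6035)·289/144 + (-891/9940)·25/81 + 93/140·1 = 1/3 ✓
b·Ac: (-891/9940)·(-355/1188) + 93/140·235/1116 = 1/6 ✓
b·c³: (-912/6035)·4913/1728 + (-891/9940)·(-125/729) + 93/140·1 = 1/4 ✓
b·(c∘Ac): (-891/9940)·1775/10692 + 93/140·235/1116 = 1/8 ✓
b·Ac²: (-891/9940)·(-6035/14256) + 93/140·305/4464 = 1/12 ✓
b·A²c: 93/140·35/558 = 1/24 ✓; 4 stages ⇒ order 4.

4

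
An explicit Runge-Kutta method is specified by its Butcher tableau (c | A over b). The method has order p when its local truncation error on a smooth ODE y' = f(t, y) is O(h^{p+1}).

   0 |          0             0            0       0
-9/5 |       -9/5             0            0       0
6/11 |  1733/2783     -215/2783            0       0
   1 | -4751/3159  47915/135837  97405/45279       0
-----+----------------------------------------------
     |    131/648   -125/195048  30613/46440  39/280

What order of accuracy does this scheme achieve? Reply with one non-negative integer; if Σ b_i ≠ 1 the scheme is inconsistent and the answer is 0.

4

b = (131/648, -125/195048, 30613/46440, 39/280)
c = (0, -9/5, 6/11, 1)
Ac = (0, 0, 387/2783, 7/13)
Σ b_i: 131/648·1 + (-125/195048)·1 + 30613/46440·1 + 39/280·1 = 1 ✓
b·c: (-125/195048)·(-9/5) + 30613/46440·6/11 + 39/280·1 = 1/2 ✓
b·c²: (-125/195048)·81/25 + 30613/46440·36/121 + 39/280·1 = 1/3 ✓
b·Ac: 30613/46440·387/2783 + 39/280·7/13 = 1/6 ✓
b·c³: (-125/195048)·(-729/125) + 30613/46440·216/1331 + 39/280·1 = 1/4 ✓
b·(c∘Ac): 30613/46440·2322/30613 + 39/280·7/13 = 1/8 ✓
b·Ac²: 30613/46440·(-3483/13915) + 39/280·1043/585 = 1/12 ✓
b·A²c: 39/280·35/117 = 1/24 ✓; 4 stages ⇒ order 4.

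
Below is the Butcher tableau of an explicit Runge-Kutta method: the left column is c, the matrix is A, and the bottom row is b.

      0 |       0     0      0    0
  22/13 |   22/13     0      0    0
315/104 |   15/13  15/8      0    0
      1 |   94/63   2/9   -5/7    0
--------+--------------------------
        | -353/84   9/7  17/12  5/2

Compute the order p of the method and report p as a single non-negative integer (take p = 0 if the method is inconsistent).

b = (-353/84, 9/7, 17/12, 5/2)
c = (0, 22/13, 315/104, 1)
Ac = (0, 0, 165/52, -1673/936)
Σ b_i: (-353/84)·1 + 9/7·1 + 17/12·1 + 5/2·1 = 1 ✓
b·c: 9/7·22/13 + 17/12·315/104 + 5/2·1 = 26111/2912 ≠ 1/2 ⇒ order 1.

1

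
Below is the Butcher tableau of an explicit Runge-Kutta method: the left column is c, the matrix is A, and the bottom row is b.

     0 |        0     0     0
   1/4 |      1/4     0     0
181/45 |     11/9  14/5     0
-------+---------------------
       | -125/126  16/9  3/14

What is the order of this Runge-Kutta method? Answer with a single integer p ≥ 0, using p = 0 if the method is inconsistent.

1

b = (-125/126, 16/9, 3/14)
c = (0, 1/4, 181/45)
Ac = (0, 0, 7/10)
Σ b_i: (-125/126)·1 + 16/9·1 + 3/14·1 = 1 ✓
b·c: 16/9·1/4 + 3/14·181/45 = 823/630 ≠ 1/2 ⇒ order 1.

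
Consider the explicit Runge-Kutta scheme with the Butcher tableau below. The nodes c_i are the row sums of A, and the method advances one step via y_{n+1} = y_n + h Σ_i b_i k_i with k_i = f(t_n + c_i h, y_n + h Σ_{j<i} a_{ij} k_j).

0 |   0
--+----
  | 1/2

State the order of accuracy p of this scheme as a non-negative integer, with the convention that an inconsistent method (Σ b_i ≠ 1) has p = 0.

0

b = (1/2)
c = (0)
Σ b_i: 1/2·1 = 1/2 ≠ 1 ⇒ order 0.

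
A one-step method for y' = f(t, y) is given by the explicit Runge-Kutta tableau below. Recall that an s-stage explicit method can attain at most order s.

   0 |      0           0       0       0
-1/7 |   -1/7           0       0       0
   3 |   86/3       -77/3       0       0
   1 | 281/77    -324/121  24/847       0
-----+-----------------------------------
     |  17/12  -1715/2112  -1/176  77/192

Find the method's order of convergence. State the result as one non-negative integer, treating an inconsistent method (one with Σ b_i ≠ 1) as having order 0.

b = (17/12, -1715/2112, -1/176, 77/192)
c = (0, -1/7, 3, 1)
Ac = (0, 0, 11/3, 36/77)
Σ b_i: 17/12·1 + (-1715/2112)·1 + (-1/176)·1 + 77/192·1 = 1 ✓
b·c: (-1715/2112)·(-1/7) + (-1/176)·3 + 77/192·1 = 1/2 ✓
b·c²: (-1715/2112)·1/49 + (-1/176)·9 + 77/192·1 = 1/3 ✓
b·Ac: (-1/176)·11/3 + 77/192·36/77 = 1/6 ✓
b·c³: (-1715/2112)·(-1/343) + (-1/176)·27 + 77/192·1 = 1/4 ✓
b·(c∘Ac): (-1/176)·11 + 77/192·36/77 = 1/8 ✓
b·Ac²: (-1/176)·(-11/21) + 77/192·108/539 = 1/12 ✓
b·A²c: 77/192·8/77 = 1/24 ✓; 4 stages ⇒ order 4.

4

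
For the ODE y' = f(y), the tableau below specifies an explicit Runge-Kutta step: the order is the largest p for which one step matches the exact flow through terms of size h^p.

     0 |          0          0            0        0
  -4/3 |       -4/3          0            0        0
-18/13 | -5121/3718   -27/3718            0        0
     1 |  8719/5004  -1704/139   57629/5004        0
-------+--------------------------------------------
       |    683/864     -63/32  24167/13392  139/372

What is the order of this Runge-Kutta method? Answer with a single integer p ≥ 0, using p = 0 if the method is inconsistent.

b = (683/864, -63/32, 24167/13392, 139/372)
c = (0, -4/3, -18/13, 1)
Ac = (0, 0, 18/1859, 111/278)
Σ b_i: 683/864·1 + (-63/32)·1 + 24167/13392·1 + 139/372·1 = 1 ✓
b·c: (-63/32)·(-4/3) + 24167/13392·(-18/13) + 139/372·1 = 1/2 ✓
b·c²: (-63/32)·16/9 + 24167/13392·324/169 + 139/372·1 = 1/3 ✓
b·Ac: 24167/13392·18/1859 + 139/372·111/278 = 1/6 ✓
b·c³: (-63/32)·(-64/27) + 24167/13392·(-5832/2197) + 139/372·1 = 1/4 ✓
b·(c∘Ac): 24167/13392·(-324/24167) + 139/372·111/278 = 1/8 ✓
b·Ac²: 24167/13392·(-24/1859) + 139/372·119/417 = 1/12 ✓
b·A²c: 139/372·31/278 = 1/24 ✓; 4 stages ⇒ order 4.

4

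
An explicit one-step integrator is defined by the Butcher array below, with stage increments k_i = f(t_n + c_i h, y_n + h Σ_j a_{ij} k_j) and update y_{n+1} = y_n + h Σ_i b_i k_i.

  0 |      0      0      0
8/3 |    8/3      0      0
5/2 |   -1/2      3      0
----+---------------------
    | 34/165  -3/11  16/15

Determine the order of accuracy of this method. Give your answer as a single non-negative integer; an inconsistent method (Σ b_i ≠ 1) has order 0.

1

b = (34/165, -3/11, 16/15)
c = (0, 8/3, 5/2)
Ac = (0, 0, 8)
Σ b_i: 34/165·1 + (-3/11)·1 + 16/15·1 = 1 ✓
b·c: (-3/11)·8/3 + 16/15·5/2 = 64/33 ≠ 1/2 ⇒ order 1.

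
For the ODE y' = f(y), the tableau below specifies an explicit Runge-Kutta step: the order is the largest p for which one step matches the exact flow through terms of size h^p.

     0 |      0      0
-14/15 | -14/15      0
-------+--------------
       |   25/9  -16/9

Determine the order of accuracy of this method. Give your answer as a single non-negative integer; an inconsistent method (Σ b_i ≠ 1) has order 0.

b = (25/9, -16/9)
c = (0, -14/15)
Σ b_i: 25/9·1 + (-16/9)·1 = 1 ✓
b·c: (-16/9)·(-14/15) = 224/135 ≠ 1/2 ⇒ order 1.

1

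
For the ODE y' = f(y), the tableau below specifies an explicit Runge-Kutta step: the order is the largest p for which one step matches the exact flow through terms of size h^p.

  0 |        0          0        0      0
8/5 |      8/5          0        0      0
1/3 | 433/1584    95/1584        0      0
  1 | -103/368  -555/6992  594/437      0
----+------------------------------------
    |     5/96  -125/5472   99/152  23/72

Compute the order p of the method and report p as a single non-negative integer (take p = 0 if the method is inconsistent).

b = (5/96, -125/5472, 99/152, 23/72)
c = (0, 8/5, 1/3, 1)
Ac = (0, 0, 19/198, 15/46)
Σ b_i: 5/96·1 + (-125/5472)·1 + 99/152·1 + 23/72·1 = 1 ✓
b·c: (-125/5472)·8/5 + 99/152·1/3 + 23/72·1 = 1/2 ✓
b·c²: (-125/5472)·64/25 + 99/152·1/9 + 23/72·1 = 1/3 ✓
b·Ac: 99/152·19/198 + 23/72·15/46 = 1/6 ✓
b·c³: (-125/5472)·512/125 + 99/152·1/27 + 23/72·1 = 1/4 ✓
b·(c∘Ac): 99/152·19/594 + 23/72·15/46 = 1/8 ✓
b·Ac²: 99/152·76/495 + 23/72·(-6/115) = 1/12 ✓
b·A²c: 23/72·3/23 = 1/24 ✓; 4 stages ⇒ order 4.

4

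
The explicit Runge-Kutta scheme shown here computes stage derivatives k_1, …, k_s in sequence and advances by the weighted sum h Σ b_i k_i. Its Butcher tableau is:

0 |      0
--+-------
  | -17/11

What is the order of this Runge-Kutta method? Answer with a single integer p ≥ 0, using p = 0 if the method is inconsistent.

b = (-17/11)
c = (0)
Σ b_i: (-17/11)·1 = -17/11 ≠ 1 ⇒ order 0.

0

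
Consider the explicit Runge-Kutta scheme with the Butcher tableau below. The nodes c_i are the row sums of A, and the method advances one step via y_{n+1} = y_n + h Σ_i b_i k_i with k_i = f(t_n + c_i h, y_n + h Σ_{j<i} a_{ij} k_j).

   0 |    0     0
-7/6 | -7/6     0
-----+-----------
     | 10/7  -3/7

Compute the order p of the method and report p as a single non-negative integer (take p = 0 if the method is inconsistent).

2

b = (10/7, -3/7)
c = (0, -7/6)
Σ b_i: 10/7·1 + (-3/7)·1 = 1 ✓
b·c: (-3/7)·(-7/6) = 1/2 ✓; 2 stages ⇒ order 2.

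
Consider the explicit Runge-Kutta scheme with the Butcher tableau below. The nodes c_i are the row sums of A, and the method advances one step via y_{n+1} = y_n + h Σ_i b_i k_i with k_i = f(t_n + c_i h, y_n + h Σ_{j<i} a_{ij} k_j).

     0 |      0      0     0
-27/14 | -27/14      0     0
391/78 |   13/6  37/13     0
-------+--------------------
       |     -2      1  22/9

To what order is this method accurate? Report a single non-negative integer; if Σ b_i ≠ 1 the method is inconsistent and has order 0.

0

b = (-2, 1, 22/9)
c = (0, -27/14, 391/78)
Ac = (0, 0, -999/182)
Σ b_i: (-2)·1 + 1·1 + 22/9·1 = 13/9 ≠ 1 ⇒ order 0.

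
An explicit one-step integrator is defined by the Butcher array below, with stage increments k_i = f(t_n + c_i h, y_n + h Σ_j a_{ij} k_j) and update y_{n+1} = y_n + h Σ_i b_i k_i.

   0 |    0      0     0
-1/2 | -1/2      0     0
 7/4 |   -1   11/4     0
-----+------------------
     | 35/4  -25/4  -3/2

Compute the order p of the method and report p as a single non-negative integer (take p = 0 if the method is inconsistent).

2

b = (35/4, -25/4, -3/2)
c = (0, -1/2, 7/4)
Ac = (0, 0, -11/8)
Σ b_i: 35/4·1 + (-25/4)·1 + (-3/2)·1 = 1 ✓
b·c: (-25/4)·(-1/2) + (-3/2)·7/4 = 1/2 ✓
b·c²: (-25/4)·1/4 + (-3/2)·49/16 = -197/32 ≠ 1/3 ⇒ order 2.
b·Ac: (-3/2)·(-11/8) = 33/16 ≠ 1/6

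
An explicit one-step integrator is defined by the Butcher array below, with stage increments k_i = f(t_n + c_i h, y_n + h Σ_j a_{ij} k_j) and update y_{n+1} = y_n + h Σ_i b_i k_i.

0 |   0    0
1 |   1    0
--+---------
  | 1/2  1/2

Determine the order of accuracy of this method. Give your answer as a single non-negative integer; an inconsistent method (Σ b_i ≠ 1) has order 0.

b = (1/2, 1/2)
c = (0, 1)
Σ b_i: 1/2·1 + 1/2·1 = 1 ✓
b·c: 1/2·1 = 1/2 ✓; 2 stages ⇒ order 2.

2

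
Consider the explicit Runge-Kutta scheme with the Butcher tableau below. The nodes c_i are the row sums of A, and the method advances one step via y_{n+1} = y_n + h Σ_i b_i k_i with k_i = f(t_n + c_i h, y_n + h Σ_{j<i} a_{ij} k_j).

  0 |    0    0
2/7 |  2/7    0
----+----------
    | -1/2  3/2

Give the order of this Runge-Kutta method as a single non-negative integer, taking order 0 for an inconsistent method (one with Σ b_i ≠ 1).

b = (-1/2, 3/2)
c = (0, 2/7)
Σ b_i: (-1/2)·1 + 3/2·1 = 1 ✓
b·c: 3/2·2/7 = 3/7 ≠ 1/2 ⇒ order 1.

1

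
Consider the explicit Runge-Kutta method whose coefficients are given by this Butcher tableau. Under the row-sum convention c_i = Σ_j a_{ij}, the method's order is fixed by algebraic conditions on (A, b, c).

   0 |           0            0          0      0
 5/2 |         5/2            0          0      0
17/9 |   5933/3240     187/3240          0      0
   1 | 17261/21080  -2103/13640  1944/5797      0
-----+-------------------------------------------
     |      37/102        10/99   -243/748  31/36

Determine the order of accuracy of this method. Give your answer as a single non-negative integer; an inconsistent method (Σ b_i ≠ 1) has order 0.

4

b = (37/102, 10/99, -243/748, 31/36)
c = (0, 5/2, 17/9, 1)
Ac = (0, 0, 187/1296, 123/496)
Σ b_i: 37/102·1 + 10/99·1 + (-243/748)·1 + 31/36·1 = 1 ✓
b·c: 10/99·5/2 + (-243/748)·17/9 + 31/36·1 = 1/2 ✓
b·c²: 10/99·25/4 + (-243/748)·289/81 + 31/36·1 = 1/3 ✓
b·Ac: (-243/748)·187/1296 + 31/36·123/496 = 1/6 ✓
b·c³: 10/99·125/8 + (-243/748)·4913/729 + 31/36·1 = 1/4 ✓
b·(c∘Ac): (-243/748)·3179/11664 + 31/36·123/496 = 1/8 ✓
b·Ac²: (-243/748)·935/2592 + 31/36·231/992 = 1/12 ✓
b·A²c: 31/36·3/62 = 1/24 ✓; 4 stages ⇒ order 4.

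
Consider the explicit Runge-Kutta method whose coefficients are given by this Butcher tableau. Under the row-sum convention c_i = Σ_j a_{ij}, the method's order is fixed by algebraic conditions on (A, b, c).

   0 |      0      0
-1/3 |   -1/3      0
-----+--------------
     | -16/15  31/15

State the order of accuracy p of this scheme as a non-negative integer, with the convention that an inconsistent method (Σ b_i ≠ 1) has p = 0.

1

b = (-16/15, 31/15)
c = (0, -1/3)
Σ b_i: (-16/15)·1 + 31/15·1 = 1 ✓
b·c: 31/15·(-1/3) = -31/45 ≠ 1/2 ⇒ order 1.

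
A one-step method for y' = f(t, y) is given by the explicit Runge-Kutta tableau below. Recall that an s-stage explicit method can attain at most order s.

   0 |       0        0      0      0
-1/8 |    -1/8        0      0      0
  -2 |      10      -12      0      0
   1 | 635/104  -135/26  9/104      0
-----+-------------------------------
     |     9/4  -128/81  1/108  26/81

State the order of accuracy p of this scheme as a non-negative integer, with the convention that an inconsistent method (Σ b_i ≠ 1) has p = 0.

b = (9/4, -128/81, 1/108, 26/81)
c = (0, -1/8, -2, 1)
Ac = (0, 0, 3/2, 99/208)
Σ b_i: 9/4·1 + (-128/81)·1 + 1/108·1 + 26/81·1 = 1 ✓
b·c: (-128/81)·(-1/8) + 1/108·(-2) + 26/81·1 = 1/2 ✓
b·c²: (-128/81)·1/64 + 1/108·4 + 26/81·1 = 1/3 ✓
b·Ac: 1/108·3/2 + 26/81·99/208 = 1/6 ✓
b·c³: (-128/81)·(-1/512) + 1/108·(-8) + 26/81·1 = 1/4 ✓
b·(c∘Ac): 1/108·(-3) + 26/81·99/208 = 1/8 ✓
b·Ac²: 1/108·(-3/16) + 26/81·441/1664 = 1/12 ✓
b·A²c: 26/81·27/208 = 1/24 ✓; 4 stages ⇒ order 4.

4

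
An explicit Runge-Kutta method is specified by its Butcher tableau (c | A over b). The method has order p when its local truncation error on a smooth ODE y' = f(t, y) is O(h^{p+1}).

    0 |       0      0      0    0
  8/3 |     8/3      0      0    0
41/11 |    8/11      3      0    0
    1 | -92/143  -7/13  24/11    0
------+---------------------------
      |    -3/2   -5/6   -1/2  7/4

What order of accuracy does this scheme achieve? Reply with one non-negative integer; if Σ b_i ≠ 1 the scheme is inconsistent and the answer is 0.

0

b = (-3/2, -5/6, -1/2, 7/4)
c = (0, 8/3, 41/11, 1)
Ac = (0, 0, 8, 31600/4719)
Σ b_i: (-3/2)·1 + (-5/6)·1 + (-1/2)·1 + 7/4·1 = -13/12 ≠ 1 ⇒ order 0.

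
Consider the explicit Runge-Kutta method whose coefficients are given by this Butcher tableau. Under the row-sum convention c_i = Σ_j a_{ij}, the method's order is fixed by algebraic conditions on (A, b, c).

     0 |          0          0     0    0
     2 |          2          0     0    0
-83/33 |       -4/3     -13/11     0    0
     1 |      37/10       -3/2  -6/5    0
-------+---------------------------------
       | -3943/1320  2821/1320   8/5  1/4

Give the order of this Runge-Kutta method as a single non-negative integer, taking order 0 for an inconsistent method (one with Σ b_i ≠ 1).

b = (-3943/1320, 2821/1320, 8/5, 1/4)
c = (0, 2, -83/33, 1)
Ac = (0, 0, -26/11, 1/55)
Σ b_i: (-3943/1320)·1 + 2821/1320·1 + 8/5·1 + 1/4·1 = 1 ✓
b·c: 2821/1320·2 + 8/5·(-83/33) + 1/4·1 = 1/2 ✓
b·c²: 2821/1320·4 + 8/5·6889/1089 + 1/4·1 = 412079/21780 ≠ 1/3 ⇒ order 2.
b·Ac: 8/5·(-26/11) + 1/4·1/55 = -831/220 ≠ 1/6

2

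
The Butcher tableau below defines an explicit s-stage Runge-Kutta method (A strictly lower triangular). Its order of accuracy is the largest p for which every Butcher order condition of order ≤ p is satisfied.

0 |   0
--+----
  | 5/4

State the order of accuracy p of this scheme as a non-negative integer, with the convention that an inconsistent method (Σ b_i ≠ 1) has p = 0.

b = (5/4)
c = (0)
Σ b_i: 5/4·1 = 5/4 ≠ 1 ⇒ order 0.

0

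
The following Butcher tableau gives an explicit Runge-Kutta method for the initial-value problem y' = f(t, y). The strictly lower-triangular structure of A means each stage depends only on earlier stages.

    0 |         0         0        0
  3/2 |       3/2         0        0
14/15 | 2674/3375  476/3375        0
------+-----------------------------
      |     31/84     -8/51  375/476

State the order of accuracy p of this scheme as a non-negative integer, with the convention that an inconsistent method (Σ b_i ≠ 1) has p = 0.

3

b = (31/84, -8/51, 375/476)
c = (0, 3/2, 14/15)
Ac = (0, 0, 238/1125)
Σ b_i: 31/84·1 + (-8/51)·1 + 375/476·1 = 1 ✓
b·c: (-8/51)·3/2 + 375/476·14/15 = 1/2 ✓
b·c²: (-8/51)·9/4 + 375/476·196/225 = 1/3 ✓
b·Ac: 375/476·238/1125 = 1/6 ✓; 3 stages ⇒ order 3.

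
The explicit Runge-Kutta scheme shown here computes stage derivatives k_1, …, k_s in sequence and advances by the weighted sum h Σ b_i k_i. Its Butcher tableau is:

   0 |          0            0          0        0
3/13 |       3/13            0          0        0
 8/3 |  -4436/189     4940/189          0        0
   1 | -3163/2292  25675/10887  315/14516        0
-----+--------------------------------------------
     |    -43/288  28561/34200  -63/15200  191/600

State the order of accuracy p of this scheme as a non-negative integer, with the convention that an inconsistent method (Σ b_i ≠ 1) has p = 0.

4

b = (-43/288, 28561/34200, -63/15200, 191/600)
c = (0, 3/13, 8/3, 1)
Ac = (0, 0, 380/63, 115/191)
Σ b_i: (-43/288)·1 + 28561/34200·1 + (-63/15200)·1 + 191/600·1 = 1 ✓
b·c: 28561/34200·3/13 + (-63/15200)·8/3 + 191/600·1 = 1/2 ✓
b·c²: 28561/34200·9/169 + (-63/15200)·64/9 + 191/600·1 = 1/3 ✓
b·Ac: (-63/15200)·380/63 + 191/600·115/191 = 1/6 ✓
b·c³: 28561/34200·27/2197 + (-63/15200)·512/27 + 191/600·1 = 1/4 ✓
b·(c∘Ac): (-63/15200)·3040/189 + 191/600·115/191 = 1/8 ✓
b·Ac²: (-63/15200)·380/273 + 191/600·695/2483 = 1/12 ✓
b·A²c: 191/600·25/191 = 1/24 ✓; 4 stages ⇒ order 4.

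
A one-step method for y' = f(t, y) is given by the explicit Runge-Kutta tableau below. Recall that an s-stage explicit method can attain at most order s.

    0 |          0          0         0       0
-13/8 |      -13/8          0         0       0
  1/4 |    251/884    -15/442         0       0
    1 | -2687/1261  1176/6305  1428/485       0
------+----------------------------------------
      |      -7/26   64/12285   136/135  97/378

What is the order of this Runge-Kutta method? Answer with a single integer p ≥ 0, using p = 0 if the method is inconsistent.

4

b = (-7/26, 64/12285, 136/135, 97/378)
c = (0, -13/8, 1/4, 1)
Ac = (0, 0, 15/272, 42/97)
Σ b_i: (-7/26)·1 + 64/12285·1 + 136/135·1 + 97/378·1 = 1 ✓
b·c: 64/12285·(-13/8) + 136/135·1/4 + 97/378·1 = 1/2 ✓
b·c²: 64/12285·169/64 + 136/135·1/16 + 97/378·1 = 1/3 ✓
b·Ac: 136/135·15/272 + 97/378·42/97 = 1/6 ✓
b·c³: 64/12285·(-2197/512) + 136/135·1/64 + 97/378·1 = 1/4 ✓
b·(c∘Ac): 136/135·15/1088 + 97/378·42/97 = 1/8 ✓
b·Ac²: 136/135·(-195/2176) + 97/378·525/776 = 1/12 ✓
b·A²c: 97/378·63/388 = 1/24 ✓; 4 stages ⇒ order 4.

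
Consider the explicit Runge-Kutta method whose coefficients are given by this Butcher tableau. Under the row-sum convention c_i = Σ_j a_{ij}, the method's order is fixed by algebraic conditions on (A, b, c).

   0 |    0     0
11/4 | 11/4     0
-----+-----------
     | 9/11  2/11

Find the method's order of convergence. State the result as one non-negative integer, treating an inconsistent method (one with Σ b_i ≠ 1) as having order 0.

b = (9/11, 2/11)
c = (0, 11/4)
Σ b_i: 9/11·1 + 2/11·1 = 1 ✓
b·c: 2/11·11/4 = 1/2 ✓; 2 stages ⇒ order 2.

2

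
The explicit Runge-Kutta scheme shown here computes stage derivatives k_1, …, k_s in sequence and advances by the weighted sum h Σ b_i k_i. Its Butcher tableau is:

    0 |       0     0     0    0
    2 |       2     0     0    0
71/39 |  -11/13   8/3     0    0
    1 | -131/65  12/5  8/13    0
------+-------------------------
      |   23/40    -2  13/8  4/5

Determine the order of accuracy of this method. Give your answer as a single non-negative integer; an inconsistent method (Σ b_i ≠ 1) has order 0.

1

b = (23/40, -2, 13/8, 4/5)
c = (0, 2, 71/39, 1)
Ac = (0, 0, 16/3, 15008/2535)
Σ b_i: 23/40·1 + (-2)·1 + 13/8·1 + 4/5·1 = 1 ✓
b·c: (-2)·2 + 13/8·71/39 + 4/5·1 = -29/120 ≠ 1/2 ⇒ order 1.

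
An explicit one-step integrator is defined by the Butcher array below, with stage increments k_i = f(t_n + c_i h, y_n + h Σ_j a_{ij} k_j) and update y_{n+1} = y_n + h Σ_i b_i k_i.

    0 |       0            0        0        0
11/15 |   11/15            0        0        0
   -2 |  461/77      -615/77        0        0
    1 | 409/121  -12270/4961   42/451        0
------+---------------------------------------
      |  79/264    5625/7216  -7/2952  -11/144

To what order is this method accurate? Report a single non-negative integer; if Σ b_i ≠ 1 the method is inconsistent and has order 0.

b = (79/264, 5625/7216, -7/2952, -11/144)
c = (0, 11/15, -2, 1)
Ac = (0, 0, -41/7, -2)
Σ b_i: 79/264·1 + 5625/7216·1 + (-7/2952)·1 + (-11/144)·1 = 1 ✓
b·c: 5625/7216·11/15 + (-7/2952)·(-2) + (-11/144)·1 = 1/2 ✓
b·c²: 5625/7216·121/225 + (-7/2952)·4 + (-11/144)·1 = 1/3 ✓
b·Ac: (-7/2952)·(-41/7) + (-11/144)·(-2) = 1/6 ✓
b·c³: 5625/7216·1331/3375 + (-7/2952)·(-8) + (-11/144)·1 = 1/4 ✓
b·(c∘Ac): (-7/2952)·82/7 + (-11/144)·(-2) = 1/8 ✓
b·Ac²: (-7/2952)·(-451/105) + (-11/144)·(-158/165) = 1/12 ✓
b·A²c: (-11/144)·(-6/11) = 1/24 ✓; 4 stages ⇒ order 4.

4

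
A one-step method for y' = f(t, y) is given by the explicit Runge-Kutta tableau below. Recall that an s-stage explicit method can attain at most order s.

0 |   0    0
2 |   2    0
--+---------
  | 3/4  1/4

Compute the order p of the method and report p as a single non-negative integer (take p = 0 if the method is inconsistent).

b = (3/4, 1/4)
c = (0, 2)
Σ b_i: 3/4·1 + 1/4·1 = 1 ✓
b·c: 1/4·2 = 1/2 ✓; 2 stages ⇒ order 2.

2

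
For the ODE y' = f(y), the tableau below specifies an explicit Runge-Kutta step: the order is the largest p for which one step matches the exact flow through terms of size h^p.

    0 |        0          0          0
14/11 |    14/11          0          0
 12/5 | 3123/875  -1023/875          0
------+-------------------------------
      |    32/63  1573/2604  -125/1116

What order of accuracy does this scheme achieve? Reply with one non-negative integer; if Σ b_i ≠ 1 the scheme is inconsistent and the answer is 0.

3

b = (32/63, 1573/2604, -125/1116)
c = (0, 14/11, 12/5)
Ac = (0, 0, -186/125)
Σ b_i: 32/63·1 + 1573/2604·1 + (-125/1116)·1 = 1 ✓
b·c: 1573/2604·14/11 + (-125/1116)·12/5 = 1/2 ✓
b·c²: 1573/2604·196/121 + (-125/1116)·144/25 = 1/3 ✓
b·Ac: (-125/1116)·(-186/125) = 1/6 ✓; 3 stages ⇒ order 3.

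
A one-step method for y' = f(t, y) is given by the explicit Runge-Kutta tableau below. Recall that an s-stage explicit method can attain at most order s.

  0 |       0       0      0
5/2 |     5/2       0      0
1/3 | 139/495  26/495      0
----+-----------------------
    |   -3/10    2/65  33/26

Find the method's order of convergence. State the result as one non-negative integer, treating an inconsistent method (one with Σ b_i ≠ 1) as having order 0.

3

b = (-3/10, 2/65, 33/26)
c = (0, 5/2, 1/3)
Ac = (0, 0, 13/99)
Σ b_i: (-3/10)·1 + 2/65·1 + 33/26·1 = 1 ✓
b·c: 2/65·5/2 + 33/26·1/3 = 1/2 ✓
b·c²: 2/65·25/4 + 33/26·1/9 = 1/3 ✓
b·Ac: 33/26·13/99 = 1/6 ✓; 3 stages ⇒ order 3.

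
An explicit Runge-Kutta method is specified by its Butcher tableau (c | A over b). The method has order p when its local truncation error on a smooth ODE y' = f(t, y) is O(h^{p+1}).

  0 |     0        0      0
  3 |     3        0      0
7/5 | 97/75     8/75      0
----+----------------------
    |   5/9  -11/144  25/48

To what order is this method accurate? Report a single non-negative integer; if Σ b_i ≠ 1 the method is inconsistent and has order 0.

b = (5/9, -11/144, 25/48)
c = (0, 3, 7/5)
Ac = (0, 0, 8/25)
Σ b_i: 5/9·1 + (-11/144)·1 + 25/48·1 = 1 ✓
b·c: (-11/144)·3 + 25/48·7/5 = 1/2 ✓
b·c²: (-11/144)·9 + 25/48·49/25 = 1/3 ✓
b·Ac: 25/48·8/25 = 1/6 ✓; 3 stages ⇒ order 3.

3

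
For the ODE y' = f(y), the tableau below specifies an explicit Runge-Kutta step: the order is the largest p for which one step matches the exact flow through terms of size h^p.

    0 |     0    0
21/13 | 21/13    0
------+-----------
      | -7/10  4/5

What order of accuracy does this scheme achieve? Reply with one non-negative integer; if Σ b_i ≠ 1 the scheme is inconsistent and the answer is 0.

b = (-7/10, 4/5)
c = (0, 21/13)
Σ b_i: (-7/10)·1 + 4/5·1 = 1/10 ≠ 1 ⇒ order 0.

0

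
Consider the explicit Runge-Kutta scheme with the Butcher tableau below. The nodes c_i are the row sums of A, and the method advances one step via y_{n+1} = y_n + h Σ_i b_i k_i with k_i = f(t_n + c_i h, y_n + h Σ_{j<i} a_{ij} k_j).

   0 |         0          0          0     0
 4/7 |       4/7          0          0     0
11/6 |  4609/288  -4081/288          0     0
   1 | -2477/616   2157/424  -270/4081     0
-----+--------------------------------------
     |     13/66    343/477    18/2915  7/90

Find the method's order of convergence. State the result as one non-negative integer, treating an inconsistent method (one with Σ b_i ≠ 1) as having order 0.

4

b = (13/66, 343/477, 18/2915, 7/90)
c = (0, 4/7, 11/6, 1)
Ac = (0, 0, -583/72, 39/14)
Σ b_i: 13/66·1 + 343/477·1 + 18/2915·1 + 7/90·1 = 1 ✓
b·c: 343/477·4/7 + 18/2915·11/6 + 7/90·1 = 1/2 ✓
b·c²: 343/477·16/49 + 18/2915·121/36 + 7/90·1 = 1/3 ✓
b·Ac: 18/2915·(-583/72) + 7/90·39/14 = 1/6 ✓
b·c³: 343/477·64/343 + 18/2915·1331/216 + 7/90·1 = 1/4 ✓
b·(c∘Ac): 18/2915·(-6413/432) + 7/90·39/14 = 1/8 ✓
b·Ac²: 18/2915·(-583/126) + 7/90·141/98 = 1/12 ✓
b·A²c: 7/90·15/28 = 1/24 ✓; 4 stages ⇒ order 4.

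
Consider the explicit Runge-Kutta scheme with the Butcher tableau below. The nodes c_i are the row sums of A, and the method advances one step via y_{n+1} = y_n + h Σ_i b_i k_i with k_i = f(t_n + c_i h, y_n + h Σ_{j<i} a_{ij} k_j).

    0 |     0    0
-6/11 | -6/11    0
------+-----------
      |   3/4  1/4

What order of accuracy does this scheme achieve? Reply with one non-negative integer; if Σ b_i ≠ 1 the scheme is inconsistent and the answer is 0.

1

b = (3/4, 1/4)
c = (0, -6/11)
Σ b_i: 3/4·1 + 1/4·1 = 1 ✓
b·c: 1/4·(-6/11) = -3/22 ≠ 1/2 ⇒ order 1.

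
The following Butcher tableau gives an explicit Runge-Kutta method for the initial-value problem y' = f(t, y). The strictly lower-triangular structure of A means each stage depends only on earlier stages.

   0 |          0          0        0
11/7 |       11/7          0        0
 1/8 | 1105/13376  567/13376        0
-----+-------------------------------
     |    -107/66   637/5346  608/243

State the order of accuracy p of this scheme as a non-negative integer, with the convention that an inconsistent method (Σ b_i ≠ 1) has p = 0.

b = (-107/66, 637/5346, 608/243)
c = (0, 11/7, 1/8)
Ac = (0, 0, 81/1216)
Σ b_i: (-107/66)·1 + 637/5346·1 + 608/243·1 = 1 ✓
b·c: 637/5346·11/7 + 608/243·1/8 = 1/2 ✓
b·c²: 637/5346·121/49 + 608/243·1/64 = 1/3 ✓
b·Ac: 608/243·81/1216 = 1/6 ✓; 3 stages ⇒ order 3.

3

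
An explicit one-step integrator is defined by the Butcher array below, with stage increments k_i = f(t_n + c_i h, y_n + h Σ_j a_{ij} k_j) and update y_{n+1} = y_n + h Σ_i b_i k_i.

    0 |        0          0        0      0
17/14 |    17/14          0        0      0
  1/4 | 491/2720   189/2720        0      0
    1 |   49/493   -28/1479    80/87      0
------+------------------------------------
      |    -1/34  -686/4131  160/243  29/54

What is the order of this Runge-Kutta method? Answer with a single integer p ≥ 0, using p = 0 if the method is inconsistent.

b = (-1/34, -686/4131, 160/243, 29/54)
c = (0, 17/14, 1/4, 1)
Ac = (0, 0, 27/320, 6/29)
Σ b_i: (-1/34)·1 + (-686/4131)·1 + 160/243·1 + 29/54·1 = 1 ✓
b·c: (-686/4131)·17/14 + 160/243·1/4 + 29/54·1 = 1/2 ✓
b·c²: (-686/4131)·289/196 + 160/243·1/16 + 29/54·1 = 1/3 ✓
b·Ac: 160/243·27/320 + 29/54·6/29 = 1/6 ✓
b·c³: (-686/4131)·4913/2744 + 160/243·1/64 + 29/54·1 = 1/4 ✓
b·(c∘Ac): 160/243·27/1280 + 29/54·6/29 = 1/8 ✓
b·Ac²: 160/243·459/4480 + 29/54·6/203 = 1/12 ✓
b·A²c: 29/54·9/116 = 1/24 ✓; 4 stages ⇒ order 4.

4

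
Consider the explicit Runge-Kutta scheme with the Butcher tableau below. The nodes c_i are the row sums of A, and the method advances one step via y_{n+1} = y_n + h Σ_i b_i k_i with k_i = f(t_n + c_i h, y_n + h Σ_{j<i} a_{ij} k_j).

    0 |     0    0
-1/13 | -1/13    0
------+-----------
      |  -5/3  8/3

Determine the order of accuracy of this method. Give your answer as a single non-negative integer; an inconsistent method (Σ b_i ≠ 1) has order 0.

1

b = (-5/3, 8/3)
c = (0, -1/13)
Σ b_i: (-5/3)·1 + 8/3·1 = 1 ✓
b·c: 8/3·(-1/13) = -8/39 ≠ 1/2 ⇒ order 1.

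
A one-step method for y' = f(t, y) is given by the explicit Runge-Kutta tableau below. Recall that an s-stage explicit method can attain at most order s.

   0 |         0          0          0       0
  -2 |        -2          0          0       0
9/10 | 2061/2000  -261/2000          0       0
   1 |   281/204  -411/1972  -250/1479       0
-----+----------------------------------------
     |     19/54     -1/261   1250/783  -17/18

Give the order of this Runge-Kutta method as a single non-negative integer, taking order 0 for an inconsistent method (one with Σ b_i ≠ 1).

4

b = (19/54, -1/261, 1250/783, -17/18)
c = (0, -2, 9/10, 1)
Ac = (0, 0, 261/1000, 9/34)
Σ b_i: 19/54·1 + (-1/261)·1 + 1250/783·1 + (-17/18)·1 = 1 ✓
b·c: (-1/261)·(-2) + 1250/783·9/10 + (-17/18)·1 = 1/2 ✓
b·c²: (-1/261)·4 + 1250/783·81/100 + (-17/18)·1 = 1/3 ✓
b·Ac: 1250/783·261/1000 + (-17/18)·9/34 = 1/6 ✓
b·c³: (-1/261)·(-8) + 1250/783·729/1000 + (-17/18)·1 = 1/4 ✓
b·(c∘Ac): 1250/783·2349/10000 + (-17/18)·9/34 = 1/8 ✓
b·Ac²: 1250/783·(-261/500) + (-17/18)·(-33/34) = 1/12 ✓
b·A²c: (-17/18)·(-3/68) = 1/24 ✓; 4 stages ⇒ order 4.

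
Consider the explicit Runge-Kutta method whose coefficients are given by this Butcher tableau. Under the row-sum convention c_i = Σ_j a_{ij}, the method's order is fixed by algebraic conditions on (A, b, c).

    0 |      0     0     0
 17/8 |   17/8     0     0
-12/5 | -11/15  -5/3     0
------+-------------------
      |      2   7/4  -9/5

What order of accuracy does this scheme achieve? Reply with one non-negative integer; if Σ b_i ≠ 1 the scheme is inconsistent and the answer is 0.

b = (2, 7/4, -9/5)
c = (0, 17/8, -12/5)
Ac = (0, 0, -85/24)
Σ b_i: 2·1 + 7/4·1 + (-9/5)·1 = 39/20 ≠ 1 ⇒ order 0.

0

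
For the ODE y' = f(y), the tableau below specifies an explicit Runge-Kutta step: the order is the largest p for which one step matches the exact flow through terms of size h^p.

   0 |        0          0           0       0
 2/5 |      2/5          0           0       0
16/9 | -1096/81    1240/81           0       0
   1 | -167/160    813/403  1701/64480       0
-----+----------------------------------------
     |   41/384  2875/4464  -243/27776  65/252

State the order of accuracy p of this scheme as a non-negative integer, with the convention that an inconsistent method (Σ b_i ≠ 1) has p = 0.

b = (41/384, 2875/4464, -243/27776, 65/252)
c = (0, 2/5, 16/9, 1)
Ac = (0, 0, 496/81, 111/130)
Σ b_i: 41/384·1 + 2875/4464·1 + (-243/27776)·1 + 65/252·1 = 1 ✓
b·c: 2875/4464·2/5 + (-243/27776)·16/9 + 65/252·1 = 1/2 ✓
b·c²: 2875/4464·4/25 + (-243/27776)·256/81 + 65/252·1 = 1/3 ✓
b·Ac: (-243/27776)·496/81 + 65/252·111/130 = 1/6 ✓
b·c³: 2875/4464·8/125 + (-243/27776)·4096/729 + 65/252·1 = 1/4 ✓
b·(c∘Ac): (-243/27776)·7936/729 + 65/252·111/130 = 1/8 ✓
b·Ac²: (-243/27776)·992/405 + 65/252·132/325 = 1/12 ✓
b·A²c: 65/252·21/130 = 1/24 ✓; 4 stages ⇒ order 4.

4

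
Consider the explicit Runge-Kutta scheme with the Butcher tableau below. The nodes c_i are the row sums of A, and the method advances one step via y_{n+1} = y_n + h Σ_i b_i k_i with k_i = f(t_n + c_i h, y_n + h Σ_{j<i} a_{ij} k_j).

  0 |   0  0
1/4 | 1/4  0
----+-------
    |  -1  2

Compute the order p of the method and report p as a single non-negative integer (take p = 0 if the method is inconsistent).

b = (-1, 2)
c = (0, 1/4)
Σ b_i: (-1)·1 + 2·1 = 1 ✓
b·c: 2·1/4 = 1/2 ✓; 2 stages ⇒ order 2.

2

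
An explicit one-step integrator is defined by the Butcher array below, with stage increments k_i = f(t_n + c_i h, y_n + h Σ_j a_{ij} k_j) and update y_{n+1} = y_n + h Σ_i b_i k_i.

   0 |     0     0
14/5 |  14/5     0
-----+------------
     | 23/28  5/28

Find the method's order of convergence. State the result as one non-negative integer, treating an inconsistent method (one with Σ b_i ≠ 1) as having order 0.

2

b = (23/28, 5/28)
c = (0, 14/5)
Σ b_i: 23/28·1 + 5/28·1 = 1 ✓
b·c: 5/28·14/5 = 1/2 ✓; 2 stages ⇒ order 2.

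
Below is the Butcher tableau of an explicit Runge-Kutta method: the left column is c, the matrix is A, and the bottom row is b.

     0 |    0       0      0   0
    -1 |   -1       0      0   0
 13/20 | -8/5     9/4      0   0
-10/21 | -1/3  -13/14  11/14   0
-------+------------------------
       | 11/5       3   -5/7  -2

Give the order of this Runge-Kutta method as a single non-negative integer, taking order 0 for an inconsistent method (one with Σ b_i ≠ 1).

b = (11/5, 3, -5/7, -2)
c = (0, -1, 13/20, -10/21)
Ac = (0, 0, -9/4, 403/280)
Σ b_i: 11/5·1 + 3·1 + (-5/7)·1 + (-2)·1 = 87/35 ≠ 1 ⇒ order 0.

0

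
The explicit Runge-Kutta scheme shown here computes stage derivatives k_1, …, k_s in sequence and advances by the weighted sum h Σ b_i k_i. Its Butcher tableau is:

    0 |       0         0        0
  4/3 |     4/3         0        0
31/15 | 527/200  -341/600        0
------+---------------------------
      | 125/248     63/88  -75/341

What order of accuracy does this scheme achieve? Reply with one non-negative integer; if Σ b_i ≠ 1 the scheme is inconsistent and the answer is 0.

3

b = (125/248, 63/88, -75/341)
c = (0, 4/3, 31/15)
Ac = (0, 0, -341/450)
Σ b_i: 125/248·1 + 63/88·1 + (-75/341)·1 = 1 ✓
b·c: 63/88·4/3 + (-75/341)·31/15 = 1/2 ✓
b·c²: 63/88·16/9 + (-75/341)·961/225 = 1/3 ✓
b·Ac: (-75/341)·(-341/450) = 1/6 ✓; 3 stages ⇒ order 3.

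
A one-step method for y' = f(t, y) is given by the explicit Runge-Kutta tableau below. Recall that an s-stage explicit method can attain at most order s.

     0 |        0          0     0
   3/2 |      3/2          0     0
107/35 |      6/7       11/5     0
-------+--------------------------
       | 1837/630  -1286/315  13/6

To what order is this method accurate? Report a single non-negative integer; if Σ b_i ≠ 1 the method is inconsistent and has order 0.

b = (1837/630, -1286/315, 13/6)
c = (0, 3/2, 107/35)
Ac = (0, 0, 33/10)
Σ b_i: 1837/630·1 + (-1286/315)·1 + 13/6·1 = 1 ✓
b·c: (-1286/315)·3/2 + 13/6·107/35 = 1/2 ✓
b·c²: (-1286/315)·9/4 + 13/6·11449/1225 = 40661/3675 ≠ 1/3 ⇒ order 2.
b·Ac: 13/6·33/10 = 143/20 ≠ 1/6

2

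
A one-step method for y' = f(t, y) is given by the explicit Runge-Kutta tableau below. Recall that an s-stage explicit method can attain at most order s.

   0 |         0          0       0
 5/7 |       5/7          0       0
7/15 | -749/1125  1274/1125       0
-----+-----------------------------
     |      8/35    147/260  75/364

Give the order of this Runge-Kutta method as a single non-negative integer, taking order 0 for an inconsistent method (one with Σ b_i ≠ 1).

3

b = (8/35, 147/260, 75/364)
c = (0, 5/7, 7/15)
Ac = (0, 0, 182/225)
Σ b_i: 8/35·1 + 147/260·1 + 75/364·1 = 1 ✓
b·c: 147/260·5/7 + 75/364·7/15 = 1/2 ✓
b·c²: 147/260·25/49 + 75/364·49/225 = 1/3 ✓
b·Ac: 75/364·182/225 = 1/6 ✓; 3 stages ⇒ order 3.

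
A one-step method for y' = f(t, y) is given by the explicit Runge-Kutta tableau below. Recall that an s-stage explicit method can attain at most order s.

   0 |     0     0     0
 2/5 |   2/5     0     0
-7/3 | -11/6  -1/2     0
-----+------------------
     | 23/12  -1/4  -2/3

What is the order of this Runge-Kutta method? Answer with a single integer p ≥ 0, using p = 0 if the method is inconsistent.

1

b = (23/12, -1/4, -2/3)
c = (0, 2/5, -7/3)
Ac = (0, 0, -1/5)
Σ b_i: 23/12·1 + (-1/4)·1 + (-2/3)·1 = 1 ✓
b·c: (-1/4)·2/5 + (-2/3)·(-7/3) = 131/90 ≠ 1/2 ⇒ order 1.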